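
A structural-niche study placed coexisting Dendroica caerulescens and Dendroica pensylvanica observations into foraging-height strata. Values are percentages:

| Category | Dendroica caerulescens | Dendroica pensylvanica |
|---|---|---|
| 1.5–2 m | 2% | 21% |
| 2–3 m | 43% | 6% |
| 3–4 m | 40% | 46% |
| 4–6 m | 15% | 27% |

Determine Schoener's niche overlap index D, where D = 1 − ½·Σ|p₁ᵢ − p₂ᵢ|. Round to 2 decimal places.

Convert percentages to proportions (divide by 100).
Σ|p₁ᵢ − p₂ᵢ| = 0.19 + 0.37 + 0.06 + 0.12 = 0.74
D = 1 − ½ × 0.74 = 1 − 0.370 = 0.6300

0.63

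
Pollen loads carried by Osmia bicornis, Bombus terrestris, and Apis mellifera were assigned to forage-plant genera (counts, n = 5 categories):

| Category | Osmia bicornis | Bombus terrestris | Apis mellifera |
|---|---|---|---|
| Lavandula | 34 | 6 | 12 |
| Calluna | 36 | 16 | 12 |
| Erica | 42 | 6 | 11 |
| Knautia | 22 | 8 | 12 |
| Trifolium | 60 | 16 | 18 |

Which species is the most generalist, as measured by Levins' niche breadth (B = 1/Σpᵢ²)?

Apis mellifera

Proportions for Osmia bicornis (n=194): 34/194=0.1753, 36/194=0.1856, 42/194=0.2165, 22/194=0.1134, 60/194=0.3093
Proportions for Bombus terrestris (n=52): 6/52=0.1154, 16/52=0.3077, 6/52=0.1154, 8/52=0.1538, 16/52=0.3077
Proportions for Apis mellifera (n=65): 12/65=0.1846, 12/65=0.1846, 11/65=0.1692, 12/65=0.1846, 18/65=0.2769
Σp_bicoᵢ² = 0.1753² + 0.1856² + 0.2165² + 0.1134² + 0.3093² = 0.030730 + 0.034447 + 0.046872 + 0.012860 + 0.095666 = 0.220575
B_bico = 1 / 0.220575 = 4.5336
Σp_terrᵢ² = 0.1154² + 0.3077² + 0.1154² + 0.1538² + 0.3077² = 0.013317 + 0.094679 + 0.013317 + 0.023654 + 0.094679 = 0.239646
B_terr = 1 / 0.239646 = 4.1728
Σp_mellᵢ² = 0.1846² + 0.1846² + 0.1692² + 0.1846² + 0.2769² = 0.034077 + 0.034077 + 0.028629 + 0.034077 + 0.076674 = 0.207534
B_mell = 1 / 0.207534 = 4.8185
Highest B → broadest niche (most generalist): Apis mellifera (B = 4.82).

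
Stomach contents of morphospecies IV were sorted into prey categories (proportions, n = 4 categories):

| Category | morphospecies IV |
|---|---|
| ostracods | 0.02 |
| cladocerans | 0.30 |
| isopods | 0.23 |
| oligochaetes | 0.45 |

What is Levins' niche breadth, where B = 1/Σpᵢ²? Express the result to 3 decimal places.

2.892

Σpᵢ² = 0.02² + 0.30² + 0.23² + 0.45² = 0.0004 + 0.0900 + 0.0529 + 0.2025 = 0.3458
B = 1 / 0.3458 = 2.89184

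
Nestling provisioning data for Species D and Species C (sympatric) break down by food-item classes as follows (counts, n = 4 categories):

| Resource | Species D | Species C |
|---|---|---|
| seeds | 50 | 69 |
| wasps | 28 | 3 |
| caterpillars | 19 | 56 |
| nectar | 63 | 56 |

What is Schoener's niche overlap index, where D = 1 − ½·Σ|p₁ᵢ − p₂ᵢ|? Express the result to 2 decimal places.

Proportions for Species D (n=160): 50/160=0.3125, 28/160=0.1750, 19/160=0.1188, 63/160=0.3938
Proportions for Species C (n=184): 69/184=0.3750, 3/184=0.0163, 56/184=0.3043, 56/184=0.3043
Σ|p₁ᵢ − p₂ᵢ| = 0.0625 + 0.1587 + 0.1855 + 0.0895 = 0.4962
D = 1 − ½ × 0.4962 = 1 − 0.24810 = 0.75190

0.75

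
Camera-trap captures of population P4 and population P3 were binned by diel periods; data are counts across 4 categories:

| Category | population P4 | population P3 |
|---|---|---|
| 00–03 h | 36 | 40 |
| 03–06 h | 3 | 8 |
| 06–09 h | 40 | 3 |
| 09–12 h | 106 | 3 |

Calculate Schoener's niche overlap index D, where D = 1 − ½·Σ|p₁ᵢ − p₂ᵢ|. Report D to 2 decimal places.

Proportions for population P4 (n=185): 36/185=0.1946, 3/185=0.0162, 40/185=0.2162, 106/185=0.5730
Proportions for population P3 (n=54): 40/54=0.7407, 8/54=0.1481, 3/54=0.0556, 3/54=0.0556
Σ|p₁ᵢ − p₂ᵢ| = 0.5461 + 0.1319 + 0.1606 + 0.5174 = 1.3560
D = 1 − ½ × 1.3560 = 1 − 0.67800 = 0.32200

0.32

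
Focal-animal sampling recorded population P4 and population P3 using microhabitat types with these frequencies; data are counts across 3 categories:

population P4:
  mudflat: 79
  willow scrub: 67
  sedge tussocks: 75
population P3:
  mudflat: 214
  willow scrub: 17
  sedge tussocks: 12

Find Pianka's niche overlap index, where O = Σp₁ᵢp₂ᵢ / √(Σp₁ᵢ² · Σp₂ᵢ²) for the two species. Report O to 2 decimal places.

0.69

Proportions for population P4 (n=221): 79/221=0.3575, 67/221=0.3032, 75/221=0.3394
Proportions for population P3 (n=243): 214/243=0.8807, 17/243=0.0700, 12/243=0.0494
Σ p₁ᵢp₂ᵢ = 0.314850 + 0.021224 + 0.016766 = 0.352840
Σp_1ᵢ² = 0.3575² + 0.3032² + 0.3394² = 0.127806 + 0.091930 + 0.115192 = 0.334928
Σp_2ᵢ² = 0.8807² + 0.0700² + 0.0494² = 0.775632 + 0.004900 + 0.002440 = 0.782972
O = 0.352840 / √(0.334928 × 0.782972) = 0.352840 / 0.5120930 = 0.6890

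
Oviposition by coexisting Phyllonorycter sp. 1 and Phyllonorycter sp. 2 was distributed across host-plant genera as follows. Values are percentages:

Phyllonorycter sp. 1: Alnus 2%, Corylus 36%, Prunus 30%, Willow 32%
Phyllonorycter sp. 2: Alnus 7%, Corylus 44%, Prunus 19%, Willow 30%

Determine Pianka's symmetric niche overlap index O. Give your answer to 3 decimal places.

Convert percentages to proportions (divide by 100).
Σ p₁ᵢp₂ᵢ = 0.0014 + 0.1584 + 0.0570 + 0.0960 = 0.3128
Σp_1ᵢ² = 0.02² + 0.36² + 0.30² + 0.32² = 0.0004 + 0.1296 + 0.0900 + 0.1024 = 0.3224
Σp_2ᵢ² = 0.07² + 0.44² + 0.19² + 0.30² = 0.0049 + 0.1936 + 0.0361 + 0.0900 = 0.3246
O = 0.3128 / √(0.3224 × 0.3246) = 0.3128 / 0.323498 = 0.96693

0.967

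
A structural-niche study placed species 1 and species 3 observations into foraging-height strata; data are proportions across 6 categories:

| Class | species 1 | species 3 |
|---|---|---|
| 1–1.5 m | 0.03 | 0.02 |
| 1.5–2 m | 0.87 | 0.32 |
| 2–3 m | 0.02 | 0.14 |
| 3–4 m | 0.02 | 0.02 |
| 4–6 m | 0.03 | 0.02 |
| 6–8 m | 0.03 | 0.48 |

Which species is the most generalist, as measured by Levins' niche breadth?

species 3

Σp_1ᵢ² = 0.03² + 0.87² + 0.02² + 0.02² + 0.03² + 0.03² = 0.0009 + 0.7569 + 0.0004 + 0.0004 + 0.0009 + 0.0009 = 0.7604
B_1 = 1 / 0.7604 = 1.3151
Σp_3ᵢ² = 0.02² + 0.32² + 0.14² + 0.02² + 0.02² + 0.48² = 0.0004 + 0.1024 + 0.0196 + 0.0004 + 0.0004 + 0.2304 = 0.3536
B_3 = 1 / 0.3536 = 2.8281
Highest B → broadest niche (most generalist): species 3 (B = 2.83).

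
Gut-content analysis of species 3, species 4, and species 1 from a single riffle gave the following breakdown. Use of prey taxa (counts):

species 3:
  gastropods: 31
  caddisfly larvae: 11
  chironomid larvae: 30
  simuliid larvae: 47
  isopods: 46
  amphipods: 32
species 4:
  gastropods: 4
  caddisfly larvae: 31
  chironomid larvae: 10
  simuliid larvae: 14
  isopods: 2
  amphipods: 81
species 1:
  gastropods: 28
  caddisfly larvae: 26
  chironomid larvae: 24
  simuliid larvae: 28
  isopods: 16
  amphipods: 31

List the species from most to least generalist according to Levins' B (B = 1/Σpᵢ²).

species 1 > species 3 > species 4

Proportions for species 3 (n=197): 31/197=0.1574, 11/197=0.0558, 30/197=0.1523, 47/197=0.2386, 46/197=0.2335, 32/197=0.1624
Proportions for species 4 (n=142): 4/142=0.0282, 31/142=0.2183, 10/142=0.0704, 14/142=0.0986, 2/142=0.0141, 81/142=0.5704
Proportions for species 1 (n=153): 28/153=0.1830, 26/153=0.1699, 24/153=0.1569, 28/153=0.1830, 16/153=0.1046, 31/153=0.2026
Σp_3ᵢ² = 0.1574² + 0.0558² + 0.1523² + 0.2386² + 0.2335² + 0.1624² = 0.024775 + 0.003114 + 0.023195 + 0.056930 + 0.054522 + 0.026374 = 0.188910
B_3 = 1 / 0.188910 = 5.2935
Σp_4ᵢ² = 0.0282² + 0.2183² + 0.0704² + 0.0986² + 0.0141² + 0.5704² = 0.000795 + 0.047655 + 0.004956 + 0.009722 + 0.000199 + 0.325356 = 0.388683
B_4 = 1 / 0.388683 = 2.5728
Σp_1ᵢ² = 0.1830² + 0.1699² + 0.1569² + 0.1830² + 0.1046² + 0.2026² = 0.033489 + 0.028866 + 0.024618 + 0.033489 + 0.010941 + 0.041047 = 0.172450
B_1 = 1 / 0.172450 = 5.7988
Ranking by B (broadest → narrowest): species 1 (5.80) > species 3 (5.29) > species 4 (2.57)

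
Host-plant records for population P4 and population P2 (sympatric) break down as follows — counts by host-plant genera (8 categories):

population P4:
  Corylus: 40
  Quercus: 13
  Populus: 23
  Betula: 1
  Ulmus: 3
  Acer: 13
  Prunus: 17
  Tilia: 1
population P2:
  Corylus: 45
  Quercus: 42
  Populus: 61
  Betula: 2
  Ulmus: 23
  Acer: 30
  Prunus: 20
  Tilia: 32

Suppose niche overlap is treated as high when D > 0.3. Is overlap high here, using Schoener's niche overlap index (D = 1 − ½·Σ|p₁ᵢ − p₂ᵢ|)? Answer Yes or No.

Proportions for population P4 (n=111): 40/111=0.3604, 13/111=0.1171, 23/111=0.2072, 1/111=0.0090, 3/111=0.0270, 13/111=0.1171, 17/111=0.1532, 1/111=0.0090
Proportions for population P2 (n=255): 45/255=0.1765, 42/255=0.1647, 61/255=0.2392, 2/255=0.0078, 23/255=0.0902, 30/255=0.1176, 20/255=0.0784, 32/255=0.1255
Σ|p₁ᵢ − p₂ᵢ| = 0.1839 + 0.0476 + 0.0320 + 0.0012 + 0.0632 + 0.0005 + 0.0748 + 0.1165 = 0.5197
D = 1 − ½ × 0.5197 = 1 − 0.25985 = 0.74015
D = 0.74015 > 0.3 → Yes.

Yes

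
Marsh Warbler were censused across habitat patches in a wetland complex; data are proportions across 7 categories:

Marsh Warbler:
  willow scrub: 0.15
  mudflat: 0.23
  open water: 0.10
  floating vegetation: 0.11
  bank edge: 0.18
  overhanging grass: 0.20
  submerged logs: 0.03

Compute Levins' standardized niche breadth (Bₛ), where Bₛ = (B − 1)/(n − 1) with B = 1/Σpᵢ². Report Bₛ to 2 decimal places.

0.81

Σpᵢ² = 0.15² + 0.23² + 0.10² + 0.11² + 0.18² + 0.20² + 0.03² = 0.0225 + 0.0529 + 0.0100 + 0.0121 + 0.0324 + 0.0400 + 0.0009 = 0.1708
B = 1 / 0.1708 = 5.8548
Bₛ = (B − 1)/(n − 1) = (5.8548 − 1)/(7 − 1) = 4.8548/6 = 0.8091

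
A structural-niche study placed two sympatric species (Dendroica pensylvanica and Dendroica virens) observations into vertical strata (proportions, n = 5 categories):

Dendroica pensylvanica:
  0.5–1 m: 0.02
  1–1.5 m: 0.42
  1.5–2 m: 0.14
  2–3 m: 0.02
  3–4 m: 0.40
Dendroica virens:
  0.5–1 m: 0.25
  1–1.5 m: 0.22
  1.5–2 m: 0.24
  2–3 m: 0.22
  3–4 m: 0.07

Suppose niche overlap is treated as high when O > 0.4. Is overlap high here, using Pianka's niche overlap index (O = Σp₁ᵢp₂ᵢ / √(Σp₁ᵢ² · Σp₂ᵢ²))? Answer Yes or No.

Σ p₁ᵢp₂ᵢ = 0.0050 + 0.0924 + 0.0336 + 0.0044 + 0.0280 = 0.1634
Σp_1ᵢ² = 0.02² + 0.42² + 0.14² + 0.02² + 0.40² = 0.0004 + 0.1764 + 0.0196 + 0.0004 + 0.1600 = 0.3568
Σp_2ᵢ² = 0.25² + 0.22² + 0.24² + 0.22² + 0.07² = 0.0625 + 0.0484 + 0.0576 + 0.0484 + 0.0049 = 0.2218
O = 0.1634 / √(0.3568 × 0.2218) = 0.1634 / 0.28132 = 0.5808
O = 0.5808 > 0.4 → Yes.

Yes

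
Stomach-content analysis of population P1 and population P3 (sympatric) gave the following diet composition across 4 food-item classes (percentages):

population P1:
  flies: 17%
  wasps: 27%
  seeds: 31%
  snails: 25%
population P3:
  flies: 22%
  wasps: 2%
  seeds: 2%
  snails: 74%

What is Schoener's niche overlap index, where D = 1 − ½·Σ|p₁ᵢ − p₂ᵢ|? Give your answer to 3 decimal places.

Convert percentages to proportions (divide by 100).
Σ|p₁ᵢ − p₂ᵢ| = 0.05 + 0.25 + 0.29 + 0.49 = 1.08
D = 1 − ½ × 1.08 = 1 − 0.540 = 0.46000

0.460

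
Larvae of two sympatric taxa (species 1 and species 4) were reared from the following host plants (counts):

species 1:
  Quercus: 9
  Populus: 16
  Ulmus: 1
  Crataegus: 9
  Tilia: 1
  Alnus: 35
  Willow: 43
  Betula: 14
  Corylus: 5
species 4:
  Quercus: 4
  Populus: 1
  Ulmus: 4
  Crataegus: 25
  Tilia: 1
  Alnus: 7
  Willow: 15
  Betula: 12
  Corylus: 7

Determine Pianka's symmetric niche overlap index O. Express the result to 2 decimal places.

Proportions for species 1 (n=133): 9/133=0.0677, 16/133=0.1203, 1/133=0.0075, 9/133=0.0677, 1/133=0.0075, 35/133=0.2632, 43/133=0.3233, 14/133=0.1053, 5/133=0.0376
Proportions for species 4 (n=76): 4/76=0.0526, 1/76=0.0132, 4/76=0.0526, 25/76=0.3289, 1/76=0.0132, 7/76=0.0921, 15/76=0.1974, 12/76=0.1579, 7/76=0.0921
Σ p₁ᵢp₂ᵢ = 0.003561 + 0.001588 + 0.000395 + 0.022267 + 0.000099 + 0.024241 + 0.063819 + 0.016627 + 0.003463 = 0.136060
Σp_1ᵢ² = 0.0677² + 0.1203² + 0.0075² + 0.0677² + 0.0075² + 0.2632² + 0.3233² + 0.1053² + 0.0376² = 0.004583 + 0.014472 + 0.000056 + 0.004583 + 0.000056 + 0.069274 + 0.104523 + 0.011088 + 0.001414 = 0.210049
Σp_2ᵢ² = 0.0526² + 0.0132² + 0.0526² + 0.3289² + 0.0132² + 0.0921² + 0.1974² + 0.1579² + 0.0921² = 0.002767 + 0.000174 + 0.002767 + 0.108175 + 0.000174 + 0.008482 + 0.038967 + 0.024932 + 0.008482 = 0.194920
O = 0.136060 / √(0.210049 × 0.194920) = 0.136060 / 0.2023432 = 0.6724

0.67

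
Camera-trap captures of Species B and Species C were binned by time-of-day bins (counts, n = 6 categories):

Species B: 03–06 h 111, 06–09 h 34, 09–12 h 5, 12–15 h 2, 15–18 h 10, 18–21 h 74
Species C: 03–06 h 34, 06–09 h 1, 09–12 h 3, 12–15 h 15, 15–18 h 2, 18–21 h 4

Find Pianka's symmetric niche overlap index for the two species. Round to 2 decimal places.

0.80

Proportions for Species B (n=236): 111/236=0.4703, 34/236=0.1441, 5/236=0.0212, 2/236=0.0085, 10/236=0.0424, 74/236=0.3136
Proportions for Species C (n=59): 34/59=0.5763, 1/59=0.0169, 3/59=0.0508, 15/59=0.2542, 2/59=0.0339, 4/59=0.0678
Σ p₁ᵢp₂ᵢ = 0.271034 + 0.002435 + 0.001077 + 0.002161 + 0.001437 + 0.021262 = 0.299406
Σp_1ᵢ² = 0.4703² + 0.1441² + 0.0212² + 0.0085² + 0.0424² + 0.3136² = 0.221182 + 0.020765 + 0.000449 + 0.000072 + 0.001798 + 0.098345 = 0.342611
Σp_2ᵢ² = 0.5763² + 0.0169² + 0.0508² + 0.2542² + 0.0339² + 0.0678² = 0.332122 + 0.000286 + 0.002581 + 0.064618 + 0.001149 + 0.004597 = 0.405353
O = 0.299406 / √(0.342611 × 0.405353) = 0.299406 / 0.3726639 = 0.8034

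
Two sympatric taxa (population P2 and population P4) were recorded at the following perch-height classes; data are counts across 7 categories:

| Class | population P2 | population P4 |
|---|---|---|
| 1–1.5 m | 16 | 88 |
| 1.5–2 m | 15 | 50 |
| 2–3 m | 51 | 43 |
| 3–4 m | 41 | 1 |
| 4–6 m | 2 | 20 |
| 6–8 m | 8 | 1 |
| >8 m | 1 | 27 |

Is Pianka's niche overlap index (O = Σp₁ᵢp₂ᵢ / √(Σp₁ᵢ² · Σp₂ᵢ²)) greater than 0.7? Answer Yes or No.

No

Proportions for population P2 (n=134): 16/134=0.1194, 15/134=0.1119, 51/134=0.3806, 41/134=0.3060, 2/134=0.0149, 8/134=0.0597, 1/134=0.0075
Proportions for population P4 (n=230): 88/230=0.3826, 50/230=0.2174, 43/230=0.1870, 1/230=0.0043, 20/230=0.0870, 1/230=0.0043, 27/230=0.1174
Σ p₁ᵢp₂ᵢ = 0.045682 + 0.024327 + 0.071172 + 0.001316 + 0.001296 + 0.000257 + 0.000881 = 0.144931
Σp_1ᵢ² = 0.1194² + 0.1119² + 0.3806² + 0.3060² + 0.0149² + 0.0597² + 0.0075² = 0.014256 + 0.012522 + 0.144856 + 0.093636 + 0.000222 + 0.003564 + 0.000056 = 0.269112
Σp_2ᵢ² = 0.3826² + 0.2174² + 0.1870² + 0.0043² + 0.0870² + 0.0043² + 0.1174² = 0.146383 + 0.047263 + 0.034969 + 0.000018 + 0.007569 + 0.000018 + 0.013783 = 0.250003
O = 0.144931 / √(0.269112 × 0.250003) = 0.144931 / 0.2593816 = 0.5588
O = 0.5588 < 0.7 → No.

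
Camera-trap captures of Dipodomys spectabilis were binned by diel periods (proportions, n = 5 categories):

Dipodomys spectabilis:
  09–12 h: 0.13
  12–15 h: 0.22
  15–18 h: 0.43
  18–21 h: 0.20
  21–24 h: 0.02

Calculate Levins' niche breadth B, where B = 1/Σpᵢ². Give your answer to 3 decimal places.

Σpᵢ² = 0.13² + 0.22² + 0.43² + 0.20² + 0.02² = 0.0169 + 0.0484 + 0.1849 + 0.0400 + 0.0004 = 0.2906
B = 1 / 0.2906 = 3.44116

3.441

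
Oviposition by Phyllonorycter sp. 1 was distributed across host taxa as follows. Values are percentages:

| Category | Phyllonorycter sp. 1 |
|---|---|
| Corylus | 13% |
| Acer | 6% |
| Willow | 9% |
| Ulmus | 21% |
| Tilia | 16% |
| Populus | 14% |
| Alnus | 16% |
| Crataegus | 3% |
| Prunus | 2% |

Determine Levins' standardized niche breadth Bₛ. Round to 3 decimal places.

Convert percentages to proportions (divide by 100).
Σpᵢ² = 0.13² + 0.06² + 0.09² + 0.21² + 0.16² + 0.14² + 0.16² + 0.03² + 0.02² = 0.0169 + 0.0036 + 0.0081 + 0.0441 + 0.0256 + 0.0196 + 0.0256 + 0.0009 + 0.0004 = 0.1448
B = 1 / 0.1448 = 6.90608
Bₛ = (B − 1)/(n − 1) = (6.90608 − 1)/(9 − 1) = 5.90608/8 = 0.73826

0.738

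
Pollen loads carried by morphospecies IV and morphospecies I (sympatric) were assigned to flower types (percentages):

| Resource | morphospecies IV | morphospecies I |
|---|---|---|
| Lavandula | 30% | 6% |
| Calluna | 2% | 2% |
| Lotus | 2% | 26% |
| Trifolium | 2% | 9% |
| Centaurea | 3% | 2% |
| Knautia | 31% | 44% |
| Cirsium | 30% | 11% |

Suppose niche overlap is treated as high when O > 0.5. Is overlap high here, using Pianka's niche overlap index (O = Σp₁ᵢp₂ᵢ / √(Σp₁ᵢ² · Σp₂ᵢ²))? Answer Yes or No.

Yes

Convert percentages to proportions (divide by 100).
Σ p₁ᵢp₂ᵢ = 0.0180 + 0.0004 + 0.0052 + 0.0018 + 0.0006 + 0.1364 + 0.0330 = 0.1954
Σp_1ᵢ² = 0.30² + 0.02² + 0.02² + 0.02² + 0.03² + 0.31² + 0.30² = 0.0900 + 0.0004 + 0.0004 + 0.0004 + 0.0009 + 0.0961 + 0.0900 = 0.2782
Σp_2ᵢ² = 0.06² + 0.02² + 0.26² + 0.09² + 0.02² + 0.44² + 0.11² = 0.0036 + 0.0004 + 0.0676 + 0.0081 + 0.0004 + 0.1936 + 0.0121 = 0.2858
O = 0.1954 / √(0.2782 × 0.2858) = 0.1954 / 0.28197 = 0.6930
O = 0.6930 > 0.5 → Yes.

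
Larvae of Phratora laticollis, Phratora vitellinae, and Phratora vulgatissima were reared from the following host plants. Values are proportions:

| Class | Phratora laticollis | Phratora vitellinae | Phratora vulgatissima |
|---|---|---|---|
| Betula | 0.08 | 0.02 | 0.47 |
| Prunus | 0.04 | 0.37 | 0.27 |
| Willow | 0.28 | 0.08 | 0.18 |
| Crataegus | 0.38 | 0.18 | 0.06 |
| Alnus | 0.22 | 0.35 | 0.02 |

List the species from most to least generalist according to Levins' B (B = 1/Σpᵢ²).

Phratora laticollis > Phratora vitellinae > Phratora vulgatissima

Σp_latiᵢ² = 0.08² + 0.04² + 0.28² + 0.38² + 0.22² = 0.0064 + 0.0016 + 0.0784 + 0.1444 + 0.0484 = 0.2792
B_lati = 1 / 0.2792 = 3.5817
Σp_viteᵢ² = 0.02² + 0.37² + 0.08² + 0.18² + 0.35² = 0.0004 + 0.1369 + 0.0064 + 0.0324 + 0.1225 = 0.2986
B_vite = 1 / 0.2986 = 3.3490
Σp_vulgᵢ² = 0.47² + 0.27² + 0.18² + 0.06² + 0.02² = 0.2209 + 0.0729 + 0.0324 + 0.0036 + 0.0004 = 0.3302
B_vulg = 1 / 0.3302 = 3.0285
Ranking by B (broadest → narrowest): Phratora laticollis (3.58) > Phratora vitellinae (3.35) > Phratora vulgatissima (3.03)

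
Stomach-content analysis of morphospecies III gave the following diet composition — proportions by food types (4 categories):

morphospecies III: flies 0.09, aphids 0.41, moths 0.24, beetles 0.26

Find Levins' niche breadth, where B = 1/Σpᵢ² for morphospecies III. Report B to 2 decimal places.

Σpᵢ² = 0.09² + 0.41² + 0.24² + 0.26² = 0.0081 + 0.1681 + 0.0576 + 0.0676 = 0.3014
B = 1 / 0.3014 = 3.3179

3.32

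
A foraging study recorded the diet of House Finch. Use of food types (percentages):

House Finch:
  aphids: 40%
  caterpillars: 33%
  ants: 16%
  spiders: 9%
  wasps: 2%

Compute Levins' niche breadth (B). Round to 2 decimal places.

Convert percentages to proportions (divide by 100).
Σpᵢ² = 0.40² + 0.33² + 0.16² + 0.09² + 0.02² = 0.1600 + 0.1089 + 0.0256 + 0.0081 + 0.0004 = 0.3030
B = 1 / 0.3030 = 3.3003

3.30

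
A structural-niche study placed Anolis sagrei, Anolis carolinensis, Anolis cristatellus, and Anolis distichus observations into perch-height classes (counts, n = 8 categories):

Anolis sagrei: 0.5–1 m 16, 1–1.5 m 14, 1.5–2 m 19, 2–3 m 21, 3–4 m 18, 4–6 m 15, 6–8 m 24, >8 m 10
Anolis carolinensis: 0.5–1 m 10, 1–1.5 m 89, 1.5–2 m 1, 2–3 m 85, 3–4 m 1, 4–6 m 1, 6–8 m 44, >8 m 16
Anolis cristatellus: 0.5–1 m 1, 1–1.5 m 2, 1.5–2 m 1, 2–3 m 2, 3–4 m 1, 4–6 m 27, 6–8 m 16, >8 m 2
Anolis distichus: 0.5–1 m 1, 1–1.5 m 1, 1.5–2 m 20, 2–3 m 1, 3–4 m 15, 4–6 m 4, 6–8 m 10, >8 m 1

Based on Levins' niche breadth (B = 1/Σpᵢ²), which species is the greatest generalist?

Proportions for Anolis sagrei (n=137): 16/137=0.1168, 14/137=0.1022, 19/137=0.1387, 21/137=0.1533, 18/137=0.1314, 15/137=0.1095, 24/137=0.1752, 10/137=0.0730
Proportions for Anolis carolinensis (n=247): 10/247=0.0405, 89/247=0.3603, 1/247=0.0040, 85/247=0.3441, 1/247=0.0040, 1/247=0.0040, 44/247=0.1781, 16/247=0.0648
Proportions for Anolis cristatellus (n=52): 1/52=0.0192, 2/52=0.0385, 1/52=0.0192, 2/52=0.0385, 1/52=0.0192, 27/52=0.5192, 16/52=0.3077, 2/52=0.0385
Proportions for Anolis distichus (n=53): 1/53=0.0189, 1/53=0.0189, 20/53=0.3774, 1/53=0.0189, 15/53=0.2830, 4/53=0.0755, 10/53=0.1887, 1/53=0.0189
Σp_sagrᵢ² = 0.1168² + 0.1022² + 0.1387² + 0.1533² + 0.1314² + 0.1095² + 0.1752² + 0.0730² = 0.013642 + 0.010445 + 0.019238 + 0.023501 + 0.017266 + 0.011990 + 0.030695 + 0.005329 = 0.132106
B_sagr = 1 / 0.132106 = 7.5697
Σp_caroᵢ² = 0.0405² + 0.3603² + 0.0040² + 0.3441² + 0.0040² + 0.0040² + 0.1781² + 0.0648² = 0.001640 + 0.129816 + 0.000016 + 0.118405 + 0.000016 + 0.000016 + 0.031720 + 0.004199 = 0.285828
B_caro = 1 / 0.285828 = 3.4986
Σp_crisᵢ² = 0.0192² + 0.0385² + 0.0192² + 0.0385² + 0.0192² + 0.5192² + 0.3077² + 0.0385² = 0.000369 + 0.001482 + 0.000369 + 0.001482 + 0.000369 + 0.269569 + 0.094679 + 0.001482 = 0.369801
B_cris = 1 / 0.369801 = 2.7042
Σp_distᵢ² = 0.0189² + 0.0189² + 0.3774² + 0.0189² + 0.2830² + 0.0755² + 0.1887² + 0.0189² = 0.000357 + 0.000357 + 0.142431 + 0.000357 + 0.080089 + 0.005700 + 0.035608 + 0.000357 = 0.265256
B_dist = 1 / 0.265256 = 3.7699
Highest B → broadest niche (most generalist): Anolis sagrei (B = 7.57).

Anolis sagrei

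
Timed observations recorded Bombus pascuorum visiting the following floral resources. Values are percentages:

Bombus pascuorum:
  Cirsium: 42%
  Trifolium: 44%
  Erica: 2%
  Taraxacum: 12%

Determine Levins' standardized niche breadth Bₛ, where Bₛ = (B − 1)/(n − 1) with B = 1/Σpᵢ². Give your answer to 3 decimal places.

Convert percentages to proportions (divide by 100).
Σpᵢ² = 0.42² + 0.44² + 0.02² + 0.12² = 0.1764 + 0.1936 + 0.0004 + 0.0144 = 0.3848
B = 1 / 0.3848 = 2.59875
Bₛ = (B − 1)/(n − 1) = (2.59875 − 1)/(4 − 1) = 1.59875/3 = 0.53292

0.533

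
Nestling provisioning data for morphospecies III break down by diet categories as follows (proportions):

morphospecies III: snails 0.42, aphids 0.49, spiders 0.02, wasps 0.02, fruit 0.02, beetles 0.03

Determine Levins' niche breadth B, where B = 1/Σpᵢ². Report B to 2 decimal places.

Σpᵢ² = 0.42² + 0.49² + 0.02² + 0.02² + 0.02² + 0.03² = 0.1764 + 0.2401 + 0.0004 + 0.0004 + 0.0004 + 0.0009 = 0.4186
B = 1 / 0.4186 = 2.3889

2.39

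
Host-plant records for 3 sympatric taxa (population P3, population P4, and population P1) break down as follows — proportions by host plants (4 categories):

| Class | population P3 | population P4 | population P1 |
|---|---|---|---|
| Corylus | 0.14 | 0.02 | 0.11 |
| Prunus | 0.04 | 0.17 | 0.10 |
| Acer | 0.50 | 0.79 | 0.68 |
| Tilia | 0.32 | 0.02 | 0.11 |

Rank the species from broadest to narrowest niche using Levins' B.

population P3 > population P1 > population P4

Σp_P3ᵢ² = 0.14² + 0.04² + 0.50² + 0.32² = 0.0196 + 0.0016 + 0.2500 + 0.1024 = 0.3736
B_P3 = 1 / 0.3736 = 2.6767
Σp_P4ᵢ² = 0.02² + 0.17² + 0.79² + 0.02² = 0.0004 + 0.0289 + 0.6241 + 0.0004 = 0.6538
B_P4 = 1 / 0.6538 = 1.5295
Σp_P1ᵢ² = 0.11² + 0.10² + 0.68² + 0.11² = 0.0121 + 0.0100 + 0.4624 + 0.0121 = 0.4966
B_P1 = 1 / 0.4966 = 2.0137
Ranking by B (broadest → narrowest): population P3 (2.68) > population P1 (2.01) > population P4 (1.53)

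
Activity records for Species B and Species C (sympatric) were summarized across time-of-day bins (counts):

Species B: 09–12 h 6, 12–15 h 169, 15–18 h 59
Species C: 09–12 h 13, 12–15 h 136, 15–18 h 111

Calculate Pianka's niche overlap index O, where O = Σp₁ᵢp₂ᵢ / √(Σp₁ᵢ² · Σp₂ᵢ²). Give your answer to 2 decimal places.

0.94

Proportions for Species B (n=234): 6/234=0.0256, 169/234=0.7222, 59/234=0.2521
Proportions for Species C (n=260): 13/260=0.0500, 136/260=0.5231, 111/260=0.4269
Σ p₁ᵢp₂ᵢ = 0.001280 + 0.377783 + 0.107621 = 0.486684
Σp_1ᵢ² = 0.0256² + 0.7222² + 0.2521² = 0.000655 + 0.521573 + 0.063554 = 0.585782
Σp_2ᵢ² = 0.0500² + 0.5231² + 0.4269² = 0.002500 + 0.273634 + 0.182244 = 0.458378
O = 0.486684 / √(0.585782 × 0.458378) = 0.486684 / 0.5181791 = 0.9392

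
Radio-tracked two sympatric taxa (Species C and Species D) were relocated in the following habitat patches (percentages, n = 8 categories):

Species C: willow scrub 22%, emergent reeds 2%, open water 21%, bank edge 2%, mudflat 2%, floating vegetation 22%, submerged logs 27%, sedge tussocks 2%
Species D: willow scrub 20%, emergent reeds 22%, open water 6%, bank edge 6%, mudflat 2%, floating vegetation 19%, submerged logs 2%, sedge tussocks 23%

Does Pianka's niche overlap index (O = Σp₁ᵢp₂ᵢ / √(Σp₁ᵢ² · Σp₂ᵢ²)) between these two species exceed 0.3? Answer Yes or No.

Yes

Convert percentages to proportions (divide by 100).
Σ p₁ᵢp₂ᵢ = 0.0440 + 0.0044 + 0.0126 + 0.0012 + 0.0004 + 0.0418 + 0.0054 + 0.0046 = 0.1144
Σp_1ᵢ² = 0.22² + 0.02² + 0.21² + 0.02² + 0.02² + 0.22² + 0.27² + 0.02² = 0.0484 + 0.0004 + 0.0441 + 0.0004 + 0.0004 + 0.0484 + 0.0729 + 0.0004 = 0.2154
Σp_2ᵢ² = 0.20² + 0.22² + 0.06² + 0.06² + 0.02² + 0.19² + 0.02² + 0.23² = 0.0400 + 0.0484 + 0.0036 + 0.0036 + 0.0004 + 0.0361 + 0.0004 + 0.0529 = 0.1854
O = 0.1144 / √(0.2154 × 0.1854) = 0.1144 / 0.19984 = 0.5725
O = 0.5725 > 0.3 → Yes.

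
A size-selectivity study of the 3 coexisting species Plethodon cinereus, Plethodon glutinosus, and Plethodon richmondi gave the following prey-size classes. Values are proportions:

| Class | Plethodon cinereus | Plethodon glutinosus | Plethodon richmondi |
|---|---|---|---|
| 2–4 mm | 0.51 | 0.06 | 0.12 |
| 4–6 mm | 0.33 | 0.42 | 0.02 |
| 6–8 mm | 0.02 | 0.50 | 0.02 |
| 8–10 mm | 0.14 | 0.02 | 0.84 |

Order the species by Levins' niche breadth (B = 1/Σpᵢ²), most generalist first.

Σp_cineᵢ² = 0.51² + 0.33² + 0.02² + 0.14² = 0.2601 + 0.1089 + 0.0004 + 0.0196 = 0.3890
B_cine = 1 / 0.3890 = 2.5707
Σp_glutᵢ² = 0.06² + 0.42² + 0.50² + 0.02² = 0.0036 + 0.1764 + 0.2500 + 0.0004 = 0.4304
B_glut = 1 / 0.4304 = 2.3234
Σp_richᵢ² = 0.12² + 0.02² + 0.02² + 0.84² = 0.0144 + 0.0004 + 0.0004 + 0.7056 = 0.7208
B_rich = 1 / 0.7208 = 1.3873
Ranking by B (broadest → narrowest): Plethodon cinereus (2.57) > Plethodon glutinosus (2.32) > Plethodon richmondi (1.39)

Plethodon cinereus > Plethodon glutinosus > Plethodon richmondi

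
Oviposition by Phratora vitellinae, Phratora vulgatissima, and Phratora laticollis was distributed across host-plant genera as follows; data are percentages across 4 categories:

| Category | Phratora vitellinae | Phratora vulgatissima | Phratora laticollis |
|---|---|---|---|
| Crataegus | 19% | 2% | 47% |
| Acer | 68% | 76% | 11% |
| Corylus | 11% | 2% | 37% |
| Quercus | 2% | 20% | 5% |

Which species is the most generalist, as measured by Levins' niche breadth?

Convert percentages to proportions (divide by 100).
Σp_viteᵢ² = 0.19² + 0.68² + 0.11² + 0.02² = 0.0361 + 0.4624 + 0.0121 + 0.0004 = 0.5110
B_vite = 1 / 0.5110 = 1.9569
Σp_vulgᵢ² = 0.02² + 0.76² + 0.02² + 0.20² = 0.0004 + 0.5776 + 0.0004 + 0.0400 = 0.6184
B_vulg = 1 / 0.6184 = 1.6171
Σp_latiᵢ² = 0.47² + 0.11² + 0.37² + 0.05² = 0.2209 + 0.0121 + 0.1369 + 0.0025 = 0.3724
B_lati = 1 / 0.3724 = 2.6853
Highest B → broadest niche (most generalist): Phratora laticollis (B = 2.69).

Phratora laticollis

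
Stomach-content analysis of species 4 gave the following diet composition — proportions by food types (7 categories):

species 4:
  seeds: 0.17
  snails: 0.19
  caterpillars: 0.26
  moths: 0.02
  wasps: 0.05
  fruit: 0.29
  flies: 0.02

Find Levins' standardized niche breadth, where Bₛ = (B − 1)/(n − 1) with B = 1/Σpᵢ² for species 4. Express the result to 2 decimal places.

0.59

Σpᵢ² = 0.17² + 0.19² + 0.26² + 0.02² + 0.05² + 0.29² + 0.02² = 0.0289 + 0.0361 + 0.0676 + 0.0004 + 0.0025 + 0.0841 + 0.0004 = 0.2200
B = 1 / 0.2200 = 4.5455
Bₛ = (B − 1)/(n − 1) = (4.5455 − 1)/(7 − 1) = 3.5455/6 = 0.5909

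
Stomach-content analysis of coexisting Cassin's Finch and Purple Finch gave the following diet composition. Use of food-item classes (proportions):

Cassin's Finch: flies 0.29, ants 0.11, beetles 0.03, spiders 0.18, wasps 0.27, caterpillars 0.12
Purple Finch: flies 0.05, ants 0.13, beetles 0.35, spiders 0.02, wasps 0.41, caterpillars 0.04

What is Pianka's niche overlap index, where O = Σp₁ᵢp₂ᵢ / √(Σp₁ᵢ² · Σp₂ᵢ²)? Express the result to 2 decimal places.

0.61

Σ p₁ᵢp₂ᵢ = 0.0145 + 0.0143 + 0.0105 + 0.0036 + 0.1107 + 0.0048 = 0.1584
Σp_1ᵢ² = 0.29² + 0.11² + 0.03² + 0.18² + 0.27² + 0.12² = 0.0841 + 0.0121 + 0.0009 + 0.0324 + 0.0729 + 0.0144 = 0.2168
Σp_2ᵢ² = 0.05² + 0.13² + 0.35² + 0.02² + 0.41² + 0.04² = 0.0025 + 0.0169 + 0.1225 + 0.0004 + 0.1681 + 0.0016 = 0.3120
O = 0.1584 / √(0.2168 × 0.3120) = 0.1584 / 0.26008 = 0.6090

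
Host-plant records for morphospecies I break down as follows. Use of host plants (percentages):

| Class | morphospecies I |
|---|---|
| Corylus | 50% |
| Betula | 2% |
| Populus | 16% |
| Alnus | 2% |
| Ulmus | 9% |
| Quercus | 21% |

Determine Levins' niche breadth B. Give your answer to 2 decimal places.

3.04

Convert percentages to proportions (divide by 100).
Σpᵢ² = 0.50² + 0.02² + 0.16² + 0.02² + 0.09² + 0.21² = 0.2500 + 0.0004 + 0.0256 + 0.0004 + 0.0081 + 0.0441 = 0.3286
B = 1 / 0.3286 = 3.0432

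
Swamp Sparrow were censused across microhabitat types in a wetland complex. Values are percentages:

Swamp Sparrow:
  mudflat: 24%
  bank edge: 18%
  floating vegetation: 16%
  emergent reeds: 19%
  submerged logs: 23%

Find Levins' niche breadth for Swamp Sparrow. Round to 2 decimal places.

4.89

Convert percentages to proportions (divide by 100).
Σpᵢ² = 0.24² + 0.18² + 0.16² + 0.19² + 0.23² = 0.0576 + 0.0324 + 0.0256 + 0.0361 + 0.0529 = 0.2046
B = 1 / 0.2046 = 4.8876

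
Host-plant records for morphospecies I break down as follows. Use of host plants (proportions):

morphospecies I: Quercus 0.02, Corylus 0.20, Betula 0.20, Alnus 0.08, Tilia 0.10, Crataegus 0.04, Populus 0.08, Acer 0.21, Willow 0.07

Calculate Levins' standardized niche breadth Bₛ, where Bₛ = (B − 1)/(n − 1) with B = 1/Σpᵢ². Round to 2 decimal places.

0.69

Σpᵢ² = 0.02² + 0.20² + 0.20² + 0.08² + 0.10² + 0.04² + 0.08² + 0.21² + 0.07² = 0.0004 + 0.0400 + 0.0400 + 0.0064 + 0.0100 + 0.0016 + 0.0064 + 0.0441 + 0.0049 = 0.1538
B = 1 / 0.1538 = 6.5020
Bₛ = (B − 1)/(n − 1) = (6.5020 − 1)/(9 − 1) = 5.5020/8 = 0.6878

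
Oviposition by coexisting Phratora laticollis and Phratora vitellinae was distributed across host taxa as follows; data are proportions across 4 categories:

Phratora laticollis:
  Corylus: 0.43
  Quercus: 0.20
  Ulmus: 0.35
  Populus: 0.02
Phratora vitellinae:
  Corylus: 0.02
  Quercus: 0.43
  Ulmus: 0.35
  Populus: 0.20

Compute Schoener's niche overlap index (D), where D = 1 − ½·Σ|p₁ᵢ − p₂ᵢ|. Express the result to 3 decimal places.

Σ|p₁ᵢ − p₂ᵢ| = 0.41 + 0.23 + 0.00 + 0.18 = 0.82
D = 1 − ½ × 0.82 = 1 − 0.410 = 0.59000

0.590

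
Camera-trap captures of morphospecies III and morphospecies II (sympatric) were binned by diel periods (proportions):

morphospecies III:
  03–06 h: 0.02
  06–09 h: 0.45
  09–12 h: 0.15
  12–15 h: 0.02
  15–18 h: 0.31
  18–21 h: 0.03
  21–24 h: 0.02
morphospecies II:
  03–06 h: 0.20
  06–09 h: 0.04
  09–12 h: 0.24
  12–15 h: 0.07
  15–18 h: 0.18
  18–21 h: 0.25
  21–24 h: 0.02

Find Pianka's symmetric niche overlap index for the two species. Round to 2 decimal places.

0.48

Σ p₁ᵢp₂ᵢ = 0.0040 + 0.0180 + 0.0360 + 0.0014 + 0.0558 + 0.0075 + 0.0004 = 0.1231
Σp_1ᵢ² = 0.02² + 0.45² + 0.15² + 0.02² + 0.31² + 0.03² + 0.02² = 0.0004 + 0.2025 + 0.0225 + 0.0004 + 0.0961 + 0.0009 + 0.0004 = 0.3232
Σp_2ᵢ² = 0.20² + 0.04² + 0.24² + 0.07² + 0.18² + 0.25² + 0.02² = 0.0400 + 0.0016 + 0.0576 + 0.0049 + 0.0324 + 0.0625 + 0.0004 = 0.1994
O = 0.1231 / √(0.3232 × 0.1994) = 0.1231 / 0.25386 = 0.4849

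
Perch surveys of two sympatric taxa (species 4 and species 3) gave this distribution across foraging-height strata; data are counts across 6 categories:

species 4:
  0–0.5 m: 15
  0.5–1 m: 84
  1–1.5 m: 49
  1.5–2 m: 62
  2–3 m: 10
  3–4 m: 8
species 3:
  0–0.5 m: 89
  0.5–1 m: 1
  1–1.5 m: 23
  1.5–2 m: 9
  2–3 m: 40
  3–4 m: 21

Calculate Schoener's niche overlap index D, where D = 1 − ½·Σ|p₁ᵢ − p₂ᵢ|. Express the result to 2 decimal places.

Proportions for species 4 (n=228): 15/228=0.0658, 84/228=0.3684, 49/228=0.2149, 62/228=0.2719, 10/228=0.0439, 8/228=0.0351
Proportions for species 3 (n=183): 89/183=0.4863, 1/183=0.0055, 23/183=0.1257, 9/183=0.0492, 40/183=0.2186, 21/183=0.1148
Σ|p₁ᵢ − p₂ᵢ| = 0.4205 + 0.3629 + 0.0892 + 0.2227 + 0.1747 + 0.0797 = 1.3497
D = 1 − ½ × 1.3497 = 1 − 0.67485 = 0.32515

0.33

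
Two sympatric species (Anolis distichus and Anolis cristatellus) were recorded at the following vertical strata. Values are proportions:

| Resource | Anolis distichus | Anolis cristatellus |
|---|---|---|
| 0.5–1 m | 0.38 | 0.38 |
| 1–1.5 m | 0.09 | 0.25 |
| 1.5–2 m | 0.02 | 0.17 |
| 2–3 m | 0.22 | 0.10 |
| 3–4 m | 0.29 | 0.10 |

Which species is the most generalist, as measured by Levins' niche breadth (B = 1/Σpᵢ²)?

Σp_distᵢ² = 0.38² + 0.09² + 0.02² + 0.22² + 0.29² = 0.1444 + 0.0081 + 0.0004 + 0.0484 + 0.0841 = 0.2854
B_dist = 1 / 0.2854 = 3.5039
Σp_crisᵢ² = 0.38² + 0.25² + 0.17² + 0.10² + 0.10² = 0.1444 + 0.0625 + 0.0289 + 0.0100 + 0.0100 = 0.2558
B_cris = 1 / 0.2558 = 3.9093
Highest B → broadest niche (most generalist): Anolis cristatellus (B = 3.91).

Anolis cristatellus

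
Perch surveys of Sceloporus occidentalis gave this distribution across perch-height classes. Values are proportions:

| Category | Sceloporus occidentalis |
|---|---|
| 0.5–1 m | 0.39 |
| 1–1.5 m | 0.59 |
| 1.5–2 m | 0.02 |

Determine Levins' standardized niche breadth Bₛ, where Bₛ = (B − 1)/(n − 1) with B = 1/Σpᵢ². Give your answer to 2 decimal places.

0.50

Σpᵢ² = 0.39² + 0.59² + 0.02² = 0.1521 + 0.3481 + 0.0004 = 0.5006
B = 1 / 0.5006 = 1.9976
Bₛ = (B − 1)/(n − 1) = (1.9976 − 1)/(3 − 1) = 0.9976/2 = 0.4988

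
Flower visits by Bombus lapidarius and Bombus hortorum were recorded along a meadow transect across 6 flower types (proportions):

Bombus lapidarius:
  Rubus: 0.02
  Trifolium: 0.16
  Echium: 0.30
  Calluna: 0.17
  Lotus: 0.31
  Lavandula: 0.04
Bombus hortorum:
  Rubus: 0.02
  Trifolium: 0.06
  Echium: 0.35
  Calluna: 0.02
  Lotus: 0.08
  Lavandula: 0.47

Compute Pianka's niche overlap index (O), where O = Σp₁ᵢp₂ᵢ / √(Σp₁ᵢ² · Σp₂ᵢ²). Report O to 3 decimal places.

0.553

Σ p₁ᵢp₂ᵢ = 0.0004 + 0.0096 + 0.1050 + 0.0034 + 0.0248 + 0.0188 = 0.1620
Σp_1ᵢ² = 0.02² + 0.16² + 0.30² + 0.17² + 0.31² + 0.04² = 0.0004 + 0.0256 + 0.0900 + 0.0289 + 0.0961 + 0.0016 = 0.2426
Σp_2ᵢ² = 0.02² + 0.06² + 0.35² + 0.02² + 0.08² + 0.47² = 0.0004 + 0.0036 + 0.1225 + 0.0004 + 0.0064 + 0.2209 = 0.3542
O = 0.1620 / √(0.2426 × 0.3542) = 0.1620 / 0.293136 = 0.55264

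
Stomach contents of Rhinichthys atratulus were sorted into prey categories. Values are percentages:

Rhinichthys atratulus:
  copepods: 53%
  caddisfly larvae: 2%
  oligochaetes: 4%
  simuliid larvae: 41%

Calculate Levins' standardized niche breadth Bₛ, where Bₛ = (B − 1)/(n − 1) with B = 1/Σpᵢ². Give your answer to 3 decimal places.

0.406

Convert percentages to proportions (divide by 100).
Σpᵢ² = 0.53² + 0.02² + 0.04² + 0.41² = 0.2809 + 0.0004 + 0.0016 + 0.1681 = 0.4510
B = 1 / 0.4510 = 2.21729
Bₛ = (B − 1)/(n − 1) = (2.21729 − 1)/(4 − 1) = 1.21729/3 = 0.40576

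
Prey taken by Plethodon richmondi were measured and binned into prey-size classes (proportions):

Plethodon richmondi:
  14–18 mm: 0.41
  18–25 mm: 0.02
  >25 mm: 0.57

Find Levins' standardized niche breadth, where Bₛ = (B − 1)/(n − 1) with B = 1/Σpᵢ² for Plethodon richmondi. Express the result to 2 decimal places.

Σpᵢ² = 0.41² + 0.02² + 0.57² = 0.1681 + 0.0004 + 0.3249 = 0.4934
B = 1 / 0.4934 = 2.0268
Bₛ = (B − 1)/(n − 1) = (2.0268 − 1)/(3 − 1) = 1.0268/2 = 0.5134

0.51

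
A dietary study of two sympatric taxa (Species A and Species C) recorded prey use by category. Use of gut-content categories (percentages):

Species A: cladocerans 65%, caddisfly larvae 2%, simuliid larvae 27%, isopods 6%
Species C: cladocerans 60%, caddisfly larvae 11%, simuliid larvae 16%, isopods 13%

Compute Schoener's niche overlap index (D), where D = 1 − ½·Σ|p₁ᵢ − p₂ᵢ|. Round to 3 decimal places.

0.840

Convert percentages to proportions (divide by 100).
Σ|p₁ᵢ − p₂ᵢ| = 0.05 + 0.09 + 0.11 + 0.07 = 0.32
D = 1 − ½ × 0.32 = 1 − 0.160 = 0.84000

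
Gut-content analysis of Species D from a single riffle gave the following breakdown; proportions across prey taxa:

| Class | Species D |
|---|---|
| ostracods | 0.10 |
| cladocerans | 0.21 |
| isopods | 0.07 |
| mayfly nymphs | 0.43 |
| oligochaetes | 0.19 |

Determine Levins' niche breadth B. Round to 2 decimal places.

3.57

Σpᵢ² = 0.10² + 0.21² + 0.07² + 0.43² + 0.19² = 0.0100 + 0.0441 + 0.0049 + 0.1849 + 0.0361 = 0.2800
B = 1 / 0.2800 = 3.5714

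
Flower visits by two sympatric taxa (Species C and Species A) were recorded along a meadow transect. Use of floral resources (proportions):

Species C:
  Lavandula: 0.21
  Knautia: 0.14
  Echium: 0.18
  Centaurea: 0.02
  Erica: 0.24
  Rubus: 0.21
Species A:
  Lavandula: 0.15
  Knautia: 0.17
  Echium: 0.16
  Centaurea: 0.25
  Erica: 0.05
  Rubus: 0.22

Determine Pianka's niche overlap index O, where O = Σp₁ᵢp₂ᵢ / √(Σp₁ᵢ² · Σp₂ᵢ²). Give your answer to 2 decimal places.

0.76

Σ p₁ᵢp₂ᵢ = 0.0315 + 0.0238 + 0.0288 + 0.0050 + 0.0120 + 0.0462 = 0.1473
Σp_1ᵢ² = 0.21² + 0.14² + 0.18² + 0.02² + 0.24² + 0.21² = 0.0441 + 0.0196 + 0.0324 + 0.0004 + 0.0576 + 0.0441 = 0.1982
Σp_2ᵢ² = 0.15² + 0.17² + 0.16² + 0.25² + 0.05² + 0.22² = 0.0225 + 0.0289 + 0.0256 + 0.0625 + 0.0025 + 0.0484 = 0.1904
O = 0.1473 / √(0.1982 × 0.1904) = 0.1473 / 0.19426 = 0.7583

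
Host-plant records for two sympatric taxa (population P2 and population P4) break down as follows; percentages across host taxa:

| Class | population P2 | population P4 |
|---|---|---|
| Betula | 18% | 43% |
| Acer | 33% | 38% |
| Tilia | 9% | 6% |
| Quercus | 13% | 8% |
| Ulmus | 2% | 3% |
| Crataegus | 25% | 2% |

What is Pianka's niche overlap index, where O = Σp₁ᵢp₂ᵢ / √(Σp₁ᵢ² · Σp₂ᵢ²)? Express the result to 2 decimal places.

Convert percentages to proportions (divide by 100).
Σ p₁ᵢp₂ᵢ = 0.0774 + 0.1254 + 0.0054 + 0.0104 + 0.0006 + 0.0050 = 0.2242
Σp_1ᵢ² = 0.18² + 0.33² + 0.09² + 0.13² + 0.02² + 0.25² = 0.0324 + 0.1089 + 0.0081 + 0.0169 + 0.0004 + 0.0625 = 0.2292
Σp_2ᵢ² = 0.43² + 0.38² + 0.06² + 0.08² + 0.03² + 0.02² = 0.1849 + 0.1444 + 0.0036 + 0.0064 + 0.0009 + 0.0004 = 0.3406
O = 0.2242 / √(0.2292 × 0.3406) = 0.2242 / 0.27940 = 0.8024

0.80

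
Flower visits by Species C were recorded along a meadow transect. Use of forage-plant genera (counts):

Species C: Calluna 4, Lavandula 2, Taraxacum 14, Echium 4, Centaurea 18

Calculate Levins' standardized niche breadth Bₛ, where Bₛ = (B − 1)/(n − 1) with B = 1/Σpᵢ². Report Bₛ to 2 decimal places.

Proportions for Species C (n=42): 4/42=0.0952, 2/42=0.0476, 14/42=0.3333, 4/42=0.0952, 18/42=0.4286
Σpᵢ² = 0.0952² + 0.0476² + 0.3333² + 0.0952² + 0.4286² = 0.009063 + 0.002266 + 0.111089 + 0.009063 + 0.183698 = 0.315179
B = 1 / 0.315179 = 3.1728
Bₛ = (B − 1)/(n − 1) = (3.1728 − 1)/(5 − 1) = 2.1728/4 = 0.5432

0.54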